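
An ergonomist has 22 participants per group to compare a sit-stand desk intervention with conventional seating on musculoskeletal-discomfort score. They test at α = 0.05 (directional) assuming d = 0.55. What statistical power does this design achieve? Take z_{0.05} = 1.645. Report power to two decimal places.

power ≈ 0.57

For two equal groups, power = Φ(d·√(n/2) − z_{α}).
d·√(n/2) = 0.55 × √(22/2) = 0.55 × 3.317 = 1.824.
z_β = 1.824 − 1.645 = 0.179.
Power = Φ(0.179) = 0.571.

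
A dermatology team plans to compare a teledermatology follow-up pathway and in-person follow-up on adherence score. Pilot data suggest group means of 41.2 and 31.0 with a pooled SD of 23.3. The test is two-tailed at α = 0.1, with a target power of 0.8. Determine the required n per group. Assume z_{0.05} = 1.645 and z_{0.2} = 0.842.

Cohen's d = |M₁ − M₂| / SD_pooled = |41.2 − 31.0| / 23.3 = 10.2 / 23.3 = 0.438.
For two independent groups with equal n: n = 2·((z_{α/2} + z_β) / d)².
z_{α/2} + z_β = 1.645 + 0.842 = 2.487.
n = 2 × (2.487 / 0.438)² = 2 × 5.678² = 2 × 32.24 = 64.5.
Round up to the next whole participant.

n = 65 per group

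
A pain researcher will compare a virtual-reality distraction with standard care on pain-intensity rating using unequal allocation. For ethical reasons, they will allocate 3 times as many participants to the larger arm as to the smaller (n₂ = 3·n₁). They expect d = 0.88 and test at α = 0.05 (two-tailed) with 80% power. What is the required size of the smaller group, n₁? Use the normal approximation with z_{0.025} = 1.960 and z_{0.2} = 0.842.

n₁ = 14

With allocation ratio k = n₂/n₁ = 3, Var(x̄₁−x̄₂) = σ²(1/n₁ + 1/(k·n₁)) = σ²·(k+1)/(k·n₁).
So n₁ = (1 + 1/k)·((z_{α/2} + z_β)/d)² = 1.333 × (2.802/0.88)².
n₁ = 1.333 × 10.14 = 13.5.
Round up: n₁ = 14, giving n₂ = 3 × 14 = 42.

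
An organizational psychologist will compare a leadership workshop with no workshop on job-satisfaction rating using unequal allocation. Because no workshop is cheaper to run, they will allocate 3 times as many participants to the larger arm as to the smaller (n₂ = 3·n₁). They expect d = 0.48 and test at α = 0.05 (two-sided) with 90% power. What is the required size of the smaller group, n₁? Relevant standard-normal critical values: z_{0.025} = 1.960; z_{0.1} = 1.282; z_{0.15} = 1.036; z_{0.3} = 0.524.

n₁ = 61

With allocation ratio k = n₂/n₁ = 3, Var(x̄₁−x̄₂) = σ²(1/n₁ + 1/(k·n₁)) = σ²·(k+1)/(k·n₁).
So n₁ = (1 + 1/k)·((z_{α/2} + z_β)/d)² = 1.333 × (3.242/0.48)².
n₁ = 1.333 × 45.62 = 60.8.
Round up: n₁ = 61, giving n₂ = 3 × 61 = 183.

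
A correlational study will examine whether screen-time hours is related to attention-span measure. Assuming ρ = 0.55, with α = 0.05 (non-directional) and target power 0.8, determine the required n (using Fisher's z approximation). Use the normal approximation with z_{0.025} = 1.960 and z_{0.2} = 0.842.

Fisher's z: C = ½·ln((1+r)/(1−r)) = ½·ln(3.4444) = 0.6184.
n = ((z_{α/2} + z_β)/C)² + 3.
(1.960 + 0.842) / 0.6184 = 2.802 / 0.6184 = 4.531.
n = 4.531² + 3 = 20.53 + 3 = 23.5.
Round up.

n = 24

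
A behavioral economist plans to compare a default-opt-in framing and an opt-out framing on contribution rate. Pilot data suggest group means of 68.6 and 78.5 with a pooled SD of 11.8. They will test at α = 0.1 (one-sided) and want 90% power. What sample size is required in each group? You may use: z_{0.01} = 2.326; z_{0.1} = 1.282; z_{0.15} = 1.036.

Cohen's d = |M₁ − M₂| / SD_pooled = |68.6 − 78.5| / 11.8 = 9.9 / 11.8 = 0.839.
For two independent groups with equal n: n = 2·((z_{α} + z_β) / d)².
z_{α} + z_β = 1.282 + 1.282 = 2.564.
n = 2 × (2.564 / 0.839)² = 2 × 3.056² = 2 × 9.34 = 18.7.
Round up to the next whole participant.

n = 19 per group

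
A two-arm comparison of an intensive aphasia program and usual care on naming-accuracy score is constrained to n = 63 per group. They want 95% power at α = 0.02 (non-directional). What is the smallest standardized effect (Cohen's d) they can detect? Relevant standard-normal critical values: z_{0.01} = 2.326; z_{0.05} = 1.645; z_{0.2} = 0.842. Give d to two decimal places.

d_min ≈ 0.71

For two independent groups of n = 63 each: d_min = (z_{α/2} + z_β)·√(2/n).
z-sum = 2.326 + 1.645 = 3.971.
d_min = 3.971 × √(2/63) = 3.971 × 0.1782 = 0.708.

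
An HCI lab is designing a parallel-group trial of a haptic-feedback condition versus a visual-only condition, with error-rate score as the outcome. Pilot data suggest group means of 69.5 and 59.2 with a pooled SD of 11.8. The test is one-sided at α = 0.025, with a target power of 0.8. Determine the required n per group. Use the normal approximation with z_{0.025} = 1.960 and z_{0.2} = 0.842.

n = 21 per group

Cohen's d = |M₁ − M₂| / SD_pooled = |69.5 − 59.2| / 11.8 = 10.3 / 11.8 = 0.873.
For two independent groups with equal n: n = 2·((z_{α} + z_β) / d)².
z_{α} + z_β = 1.960 + 0.842 = 2.802.
n = 2 × (2.802 / 0.873)² = 2 × 3.210² = 2 × 10.30 = 20.6.
Round up to the next whole participant.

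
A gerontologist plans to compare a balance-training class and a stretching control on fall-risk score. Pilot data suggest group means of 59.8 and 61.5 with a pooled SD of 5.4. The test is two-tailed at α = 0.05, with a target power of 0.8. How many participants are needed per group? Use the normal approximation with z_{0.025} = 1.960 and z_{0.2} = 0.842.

n = 159 per group

Cohen's d = |M₁ − M₂| / SD_pooled = |59.8 − 61.5| / 5.4 = 1.7 / 5.4 = 0.315.
For two independent groups with equal n: n = 2·((z_{α/2} + z_β) / d)².
z_{α/2} + z_β = 1.960 + 0.842 = 2.802.
n = 2 × (2.802 / 0.315)² = 2 × 8.895² = 2 × 79.13 = 158.3.
Round up to the next whole participant.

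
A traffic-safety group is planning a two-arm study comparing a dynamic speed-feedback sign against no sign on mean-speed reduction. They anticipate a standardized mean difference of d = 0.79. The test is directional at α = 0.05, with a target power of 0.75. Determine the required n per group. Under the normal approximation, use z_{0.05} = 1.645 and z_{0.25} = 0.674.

For two independent groups with equal n: n = 2·((z_{α} + z_β) / d)².
z_{α} + z_β = 1.645 + 0.674 = 2.319.
n = 2 × (2.319 / 0.79)² = 2 × 2.935² = 2 × 8.62 = 17.2.
Round up to the next whole participant.

n = 18 per group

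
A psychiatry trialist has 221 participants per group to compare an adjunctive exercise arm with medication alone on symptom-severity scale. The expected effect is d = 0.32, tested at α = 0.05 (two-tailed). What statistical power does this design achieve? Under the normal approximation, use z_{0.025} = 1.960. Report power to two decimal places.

For two equal groups, power = Φ(d·√(n/2) − z_{α/2}).
d·√(n/2) = 0.32 × √(221/2) = 0.32 × 10.512 = 3.364.
z_β = 3.364 − 1.960 = 1.404.
Power = Φ(1.404) = 0.920.

power ≈ 0.92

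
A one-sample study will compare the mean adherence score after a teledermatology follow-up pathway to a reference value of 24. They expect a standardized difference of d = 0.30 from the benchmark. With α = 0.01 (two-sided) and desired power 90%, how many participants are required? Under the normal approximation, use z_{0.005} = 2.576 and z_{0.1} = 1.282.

For a one-sample test: n = ((z_{α/2} + z_β) / d)².
z_{α/2} + z_β = 2.576 + 1.282 = 3.858.
n = (3.858 / 0.30)² = 12.860² = 165.38.
Round up.

n = 166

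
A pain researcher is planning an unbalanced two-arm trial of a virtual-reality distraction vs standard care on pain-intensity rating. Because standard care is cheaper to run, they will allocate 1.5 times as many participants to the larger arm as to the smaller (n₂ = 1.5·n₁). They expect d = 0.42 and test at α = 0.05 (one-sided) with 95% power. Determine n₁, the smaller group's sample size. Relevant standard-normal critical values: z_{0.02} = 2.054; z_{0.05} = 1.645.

n₁ = 103

With allocation ratio k = n₂/n₁ = 1.5, Var(x̄₁−x̄₂) = σ²(1/n₁ + 1/(k·n₁)) = σ²·(k+1)/(k·n₁).
So n₁ = (1 + 1/k)·((z_{α} + z_β)/d)² = 1.667 × (3.290/0.42)².
n₁ = 1.667 × 61.36 = 102.3.
Round up: n₁ = 103, giving n₂ = ⌈1.5 × 103⌉ = ⌈154.5⌉ = 155.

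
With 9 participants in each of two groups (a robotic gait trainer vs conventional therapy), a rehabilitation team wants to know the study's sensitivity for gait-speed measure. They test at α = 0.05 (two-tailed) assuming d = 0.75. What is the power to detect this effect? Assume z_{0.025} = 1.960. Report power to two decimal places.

For two equal groups, power = Φ(d·√(n/2) − z_{α/2}).
d·√(n/2) = 0.75 × √(9/2) = 0.75 × 2.121 = 1.591.
z_β = 1.591 − 1.960 = -0.369.
Power = Φ(-0.369) = 0.356.

power ≈ 0.36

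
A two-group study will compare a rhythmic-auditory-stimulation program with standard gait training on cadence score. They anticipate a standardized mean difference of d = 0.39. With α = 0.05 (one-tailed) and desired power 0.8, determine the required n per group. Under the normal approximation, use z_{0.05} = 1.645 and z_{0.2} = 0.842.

n = 82 per group

For two independent groups with equal n: n = 2·((z_{α} + z_β) / d)².
z_{α} + z_β = 1.645 + 0.842 = 2.487.
n = 2 × (2.487 / 0.39)² = 2 × 6.377² = 2 × 40.67 = 81.3.
Round up to the next whole participant.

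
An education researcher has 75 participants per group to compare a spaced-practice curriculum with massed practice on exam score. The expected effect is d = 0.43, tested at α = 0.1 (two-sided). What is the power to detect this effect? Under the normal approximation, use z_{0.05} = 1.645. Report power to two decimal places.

For two equal groups, power = Φ(d·√(n/2) − z_{α/2}).
d·√(n/2) = 0.43 × √(75/2) = 0.43 × 6.124 = 2.633.
z_β = 2.633 − 1.645 = 0.988.
Power = Φ(0.988) = 0.838.

power ≈ 0.84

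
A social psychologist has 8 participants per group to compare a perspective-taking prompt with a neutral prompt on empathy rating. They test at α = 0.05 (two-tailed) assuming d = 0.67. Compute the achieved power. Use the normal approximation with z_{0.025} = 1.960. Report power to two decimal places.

power ≈ 0.27

For two equal groups, power = Φ(d·√(n/2) − z_{α/2}).
d·√(n/2) = 0.67 × √(8/2) = 0.67 × 2.000 = 1.340.
z_β = 1.340 − 1.960 = -0.620.
Power = Φ(-0.620) = 0.268.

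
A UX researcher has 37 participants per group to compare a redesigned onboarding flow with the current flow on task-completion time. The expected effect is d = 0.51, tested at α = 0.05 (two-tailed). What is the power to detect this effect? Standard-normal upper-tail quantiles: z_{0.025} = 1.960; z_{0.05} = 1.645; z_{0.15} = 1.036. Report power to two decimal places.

power ≈ 0.59

For two equal groups, power = Φ(d·√(n/2) − z_{α/2}).
d·√(n/2) = 0.51 × √(37/2) = 0.51 × 4.301 = 2.194.
z_β = 2.194 − 1.960 = 0.234.
Power = Φ(0.234) = 0.592.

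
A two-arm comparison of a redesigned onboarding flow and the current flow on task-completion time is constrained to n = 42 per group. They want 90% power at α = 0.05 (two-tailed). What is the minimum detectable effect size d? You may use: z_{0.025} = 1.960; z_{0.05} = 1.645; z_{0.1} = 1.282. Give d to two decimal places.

For two independent groups of n = 42 each: d_min = (z_{α/2} + z_β)·√(2/n).
z-sum = 1.960 + 1.282 = 3.242.
d_min = 3.242 × √(2/42) = 3.242 × 0.2182 = 0.707.

d_min ≈ 0.71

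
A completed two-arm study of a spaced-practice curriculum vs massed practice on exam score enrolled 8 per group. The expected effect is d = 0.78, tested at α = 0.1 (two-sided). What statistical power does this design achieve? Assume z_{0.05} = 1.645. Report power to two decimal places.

power ≈ 0.47

For two equal groups, power = Φ(d·√(n/2) − z_{α/2}).
d·√(n/2) = 0.78 × √(8/2) = 0.78 × 2.000 = 1.560.
z_β = 1.560 − 1.645 = -0.085.
Power = Φ(-0.085) = 0.466.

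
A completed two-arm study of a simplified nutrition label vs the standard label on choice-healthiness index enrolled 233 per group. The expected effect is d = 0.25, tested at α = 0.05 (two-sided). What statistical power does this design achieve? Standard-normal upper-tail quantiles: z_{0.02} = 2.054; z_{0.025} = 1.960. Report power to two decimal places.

For two equal groups, power = Φ(d·√(n/2) − z_{α/2}).
d·√(n/2) = 0.25 × √(233/2) = 0.25 × 10.794 = 2.698.
z_β = 2.698 − 1.960 = 0.738.
Power = Φ(0.738) = 0.770.

power ≈ 0.77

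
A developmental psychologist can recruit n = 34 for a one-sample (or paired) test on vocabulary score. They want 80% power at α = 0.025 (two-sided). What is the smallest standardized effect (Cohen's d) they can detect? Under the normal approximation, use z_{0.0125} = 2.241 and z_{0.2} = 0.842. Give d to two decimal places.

d_min ≈ 0.53

For a single sample (or paired design) of n = 34: d_min = (z_{α/2} + z_β)/√n.
z-sum = 2.241 + 0.842 = 3.083.
d_min = 3.083 / √34 = 3.083 / 5.831 = 0.529.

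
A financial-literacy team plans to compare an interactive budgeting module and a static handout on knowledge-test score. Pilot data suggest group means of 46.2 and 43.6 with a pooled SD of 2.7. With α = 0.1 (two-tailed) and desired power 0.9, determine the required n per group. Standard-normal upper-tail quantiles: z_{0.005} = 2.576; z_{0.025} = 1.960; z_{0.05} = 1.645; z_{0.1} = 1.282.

Cohen's d = |M₁ − M₂| / SD_pooled = |46.2 − 43.6| / 2.7 = 2.6 / 2.7 = 0.963.
For two independent groups with equal n: n = 2·((z_{α/2} + z_β) / d)².
z_{α/2} + z_β = 1.645 + 1.282 = 2.927.
n = 2 × (2.927 / 0.963)² = 2 × 3.039² = 2 × 9.24 = 18.5.
Round up to the next whole participant.

n = 19 per group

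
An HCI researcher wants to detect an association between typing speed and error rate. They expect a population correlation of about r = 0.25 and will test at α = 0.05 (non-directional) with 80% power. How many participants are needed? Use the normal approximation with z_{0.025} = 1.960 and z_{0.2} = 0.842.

Fisher's z: C = ½·ln((1+r)/(1−r)) = ½·ln(1.6667) = 0.2554.
n = ((z_{α/2} + z_β)/C)² + 3.
(1.960 + 0.842) / 0.2554 = 2.802 / 0.2554 = 10.971.
n = 10.971² + 3 = 120.36 + 3 = 123.4.
Round up.

n = 124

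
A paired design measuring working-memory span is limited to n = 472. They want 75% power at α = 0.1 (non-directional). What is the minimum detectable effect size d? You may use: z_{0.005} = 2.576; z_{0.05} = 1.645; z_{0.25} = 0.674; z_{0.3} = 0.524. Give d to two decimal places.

d_min ≈ 0.11

For a single sample (or paired design) of n = 472: d_min = (z_{α/2} + z_β)/√n.
z-sum = 1.645 + 0.674 = 2.319.
d_min = 2.319 / √472 = 2.319 / 21.726 = 0.107.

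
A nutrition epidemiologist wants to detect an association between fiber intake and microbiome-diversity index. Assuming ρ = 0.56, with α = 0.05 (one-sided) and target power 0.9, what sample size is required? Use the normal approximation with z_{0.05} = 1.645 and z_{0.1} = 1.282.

Fisher's z: C = ½·ln((1+r)/(1−r)) = ½·ln(3.5455) = 0.6328.
n = ((z_{α} + z_β)/C)² + 3.
(1.645 + 1.282) / 0.6328 = 2.927 / 0.6328 = 4.625.
n = 4.625² + 3 = 21.40 + 3 = 24.4.
Round up.

n = 25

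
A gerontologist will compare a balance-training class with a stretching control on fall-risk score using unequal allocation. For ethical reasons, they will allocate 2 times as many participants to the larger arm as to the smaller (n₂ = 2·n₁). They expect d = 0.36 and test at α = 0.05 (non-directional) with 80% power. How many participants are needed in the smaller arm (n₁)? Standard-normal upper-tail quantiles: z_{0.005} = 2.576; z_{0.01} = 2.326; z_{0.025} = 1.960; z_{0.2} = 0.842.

n₁ = 91

With allocation ratio k = n₂/n₁ = 2, Var(x̄₁−x̄₂) = σ²(1/n₁ + 1/(k·n₁)) = σ²·(k+1)/(k·n₁).
So n₁ = (1 + 1/k)·((z_{α/2} + z_β)/d)² = 1.500 × (2.802/0.36)².
n₁ = 1.500 × 60.58 = 90.9.
Round up: n₁ = 91, giving n₂ = 2 × 91 = 182.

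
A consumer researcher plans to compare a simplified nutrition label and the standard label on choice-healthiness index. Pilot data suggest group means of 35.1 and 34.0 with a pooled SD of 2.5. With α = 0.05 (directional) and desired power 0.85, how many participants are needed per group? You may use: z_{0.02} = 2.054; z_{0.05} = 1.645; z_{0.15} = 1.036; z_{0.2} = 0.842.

n = 75 per group

Cohen's d = |M₁ − M₂| / SD_pooled = |35.1 − 34.0| / 2.5 = 1.1 / 2.5 = 0.440.
For two independent groups with equal n: n = 2·((z_{α} + z_β) / d)².
z_{α} + z_β = 1.645 + 1.036 = 2.681.
n = 2 × (2.681 / 0.440)² = 2 × 6.093² = 2 × 37.13 = 74.3.
Round up to the next whole participant.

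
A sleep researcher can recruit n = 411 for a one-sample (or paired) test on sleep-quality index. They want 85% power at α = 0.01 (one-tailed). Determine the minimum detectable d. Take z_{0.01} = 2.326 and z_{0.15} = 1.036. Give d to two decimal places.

For a single sample (or paired design) of n = 411: d_min = (z_{α} + z_β)/√n.
z-sum = 2.326 + 1.036 = 3.362.
d_min = 3.362 / √411 = 3.362 / 20.273 = 0.166.

d_min ≈ 0.17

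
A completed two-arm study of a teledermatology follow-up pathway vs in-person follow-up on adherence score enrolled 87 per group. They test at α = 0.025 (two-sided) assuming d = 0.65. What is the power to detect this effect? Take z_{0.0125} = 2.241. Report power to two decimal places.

For two equal groups, power = Φ(d·√(n/2) − z_{α/2}).
d·√(n/2) = 0.65 × √(87/2) = 0.65 × 6.595 = 4.287.
z_β = 4.287 − 2.241 = 2.046.
Power = Φ(2.046) = 0.980.

power ≈ 0.98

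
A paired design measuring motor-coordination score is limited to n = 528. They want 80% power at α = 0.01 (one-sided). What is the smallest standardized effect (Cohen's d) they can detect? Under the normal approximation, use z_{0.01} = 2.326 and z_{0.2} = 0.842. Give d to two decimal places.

d_min ≈ 0.14

For a single sample (or paired design) of n = 528: d_min = (z_{α} + z_β)/√n.
z-sum = 2.326 + 0.842 = 3.168.
d_min = 3.168 / √528 = 3.168 / 22.978 = 0.138.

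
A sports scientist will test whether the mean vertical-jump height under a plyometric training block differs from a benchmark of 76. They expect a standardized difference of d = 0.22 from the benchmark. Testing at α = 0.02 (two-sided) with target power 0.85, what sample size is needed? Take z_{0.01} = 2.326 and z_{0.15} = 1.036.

n = 234

For a one-sample test: n = ((z_{α/2} + z_β) / d)².
z_{α/2} + z_β = 2.326 + 1.036 = 3.362.
n = (3.362 / 0.22)² = 15.282² = 233.53.
Round up.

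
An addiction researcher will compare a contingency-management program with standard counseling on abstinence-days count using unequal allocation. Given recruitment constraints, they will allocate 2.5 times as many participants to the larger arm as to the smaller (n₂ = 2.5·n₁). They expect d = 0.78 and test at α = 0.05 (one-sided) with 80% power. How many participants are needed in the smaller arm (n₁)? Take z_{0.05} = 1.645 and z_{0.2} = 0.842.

n₁ = 15

With allocation ratio k = n₂/n₁ = 2.5, Var(x̄₁−x̄₂) = σ²(1/n₁ + 1/(k·n₁)) = σ²·(k+1)/(k·n₁).
So n₁ = (1 + 1/k)·((z_{α} + z_β)/d)² = 1.400 × (2.487/0.78)².
n₁ = 1.400 × 10.17 = 14.2.
Round up: n₁ = 15, giving n₂ = ⌈2.5 × 15⌉ = ⌈37.5⌉ = 38.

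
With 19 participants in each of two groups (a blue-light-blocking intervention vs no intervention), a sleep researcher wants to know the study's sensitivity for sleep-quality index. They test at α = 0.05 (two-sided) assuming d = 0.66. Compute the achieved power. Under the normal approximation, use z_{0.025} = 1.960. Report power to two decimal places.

For two equal groups, power = Φ(d·√(n/2) − z_{α/2}).
d·√(n/2) = 0.66 × √(19/2) = 0.66 × 3.082 = 2.034.
z_β = 2.034 − 1.960 = 0.074.
Power = Φ(0.074) = 0.530.

power ≈ 0.53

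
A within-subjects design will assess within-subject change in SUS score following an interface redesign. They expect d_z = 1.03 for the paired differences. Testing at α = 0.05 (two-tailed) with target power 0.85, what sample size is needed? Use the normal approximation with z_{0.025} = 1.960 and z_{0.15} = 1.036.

n = 9 pairs

For a paired (one-sample on differences) test: n = ((z_{α/2} + z_β) / d)².
z_{α/2} + z_β = 1.960 + 1.036 = 2.996.
n = (2.996 / 1.03)² = 2.909² = 8.46.
Round up.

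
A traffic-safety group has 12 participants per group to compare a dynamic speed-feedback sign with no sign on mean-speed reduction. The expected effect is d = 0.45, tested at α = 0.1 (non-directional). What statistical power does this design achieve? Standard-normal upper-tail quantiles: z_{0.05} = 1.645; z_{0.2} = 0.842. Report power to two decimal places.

For two equal groups, power = Φ(d·√(n/2) − z_{α/2}).
d·√(n/2) = 0.45 × √(12/2) = 0.45 × 2.449 = 1.102.
z_β = 1.102 − 1.645 = -0.543.
Power = Φ(-0.543) = 0.294.

power ≈ 0.29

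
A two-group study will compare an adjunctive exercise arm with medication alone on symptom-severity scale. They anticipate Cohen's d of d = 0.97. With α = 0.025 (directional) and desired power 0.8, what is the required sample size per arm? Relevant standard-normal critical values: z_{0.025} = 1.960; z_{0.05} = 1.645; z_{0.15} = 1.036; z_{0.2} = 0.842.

n = 17 per group

For two independent groups with equal n: n = 2·((z_{α} + z_β) / d)².
z_{α} + z_β = 1.960 + 0.842 = 2.802.
n = 2 × (2.802 / 0.97)² = 2 × 2.889² = 2 × 8.34 = 16.7.
Round up to the next whole participant.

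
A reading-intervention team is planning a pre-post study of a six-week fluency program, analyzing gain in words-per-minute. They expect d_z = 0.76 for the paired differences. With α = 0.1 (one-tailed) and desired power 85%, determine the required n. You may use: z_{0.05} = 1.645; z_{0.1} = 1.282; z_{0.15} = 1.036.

For a paired (one-sample on differences) test: n = ((z_{α} + z_β) / d)².
z_{α} + z_β = 1.282 + 1.036 = 2.318.
n = (2.318 / 0.76)² = 3.050² = 9.30.
Round up.

n = 10 pairs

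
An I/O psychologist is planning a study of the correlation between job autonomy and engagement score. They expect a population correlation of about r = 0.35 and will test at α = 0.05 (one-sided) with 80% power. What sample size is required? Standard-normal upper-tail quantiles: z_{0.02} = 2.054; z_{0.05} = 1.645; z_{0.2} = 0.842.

n = 50

Fisher's z: C = ½·ln((1+r)/(1−r)) = ½·ln(2.0769) = 0.3654.
n = ((z_{α} + z_β)/C)² + 3.
(1.645 + 0.842) / 0.3654 = 2.487 / 0.3654 = 6.806.
n = 6.806² + 3 = 46.32 + 3 = 49.3.
Round up.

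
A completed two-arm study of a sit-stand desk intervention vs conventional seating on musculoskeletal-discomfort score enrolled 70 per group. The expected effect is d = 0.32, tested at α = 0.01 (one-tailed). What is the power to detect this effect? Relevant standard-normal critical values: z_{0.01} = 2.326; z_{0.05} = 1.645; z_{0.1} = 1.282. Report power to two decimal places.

For two equal groups, power = Φ(d·√(n/2) − z_{α}).
d·√(n/2) = 0.32 × √(70/2) = 0.32 × 5.916 = 1.893.
z_β = 1.893 − 2.326 = -0.433.
Power = Φ(-0.433) = 0.333.

power ≈ 0.33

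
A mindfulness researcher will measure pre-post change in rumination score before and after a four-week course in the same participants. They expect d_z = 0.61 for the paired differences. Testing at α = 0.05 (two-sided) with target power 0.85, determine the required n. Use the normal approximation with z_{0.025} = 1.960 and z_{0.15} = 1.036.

n = 25 pairs

For a paired (one-sample on differences) test: n = ((z_{α/2} + z_β) / d)².
z_{α/2} + z_β = 1.960 + 1.036 = 2.996.
n = (2.996 / 0.61)² = 4.911² = 24.12.
Round up.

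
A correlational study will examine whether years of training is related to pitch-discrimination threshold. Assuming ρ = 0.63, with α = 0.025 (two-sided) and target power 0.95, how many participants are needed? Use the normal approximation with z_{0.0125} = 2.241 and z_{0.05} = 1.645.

Fisher's z: C = ½·ln((1+r)/(1−r)) = ½·ln(4.4054) = 0.7414.
n = ((z_{α/2} + z_β)/C)² + 3.
(2.241 + 1.645) / 0.7414 = 3.886 / 0.7414 = 5.241.
n = 5.241² + 3 = 27.47 + 3 = 30.5.
Round up.

n = 31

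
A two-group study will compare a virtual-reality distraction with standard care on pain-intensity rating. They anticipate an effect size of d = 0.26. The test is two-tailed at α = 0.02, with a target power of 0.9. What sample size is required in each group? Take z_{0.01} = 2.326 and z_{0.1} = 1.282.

n = 386 per group

For two independent groups with equal n: n = 2·((z_{α/2} + z_β) / d)².
z_{α/2} + z_β = 2.326 + 1.282 = 3.608.
n = 2 × (3.608 / 0.26)² = 2 × 13.877² = 2 × 192.57 = 385.1.
Round up to the next whole participant.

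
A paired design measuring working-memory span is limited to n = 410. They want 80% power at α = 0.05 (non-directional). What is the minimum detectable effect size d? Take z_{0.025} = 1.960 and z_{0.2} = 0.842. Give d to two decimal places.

d_min ≈ 0.14

For a single sample (or paired design) of n = 410: d_min = (z_{α/2} + z_β)/√n.
z-sum = 1.960 + 0.842 = 2.802.
d_min = 2.802 / √410 = 2.802 / 20.248 = 0.138.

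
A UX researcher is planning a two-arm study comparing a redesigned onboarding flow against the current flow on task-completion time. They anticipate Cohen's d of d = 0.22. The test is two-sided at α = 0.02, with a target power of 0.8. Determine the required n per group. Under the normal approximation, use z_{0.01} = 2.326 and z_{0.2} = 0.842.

For two independent groups with equal n: n = 2·((z_{α/2} + z_β) / d)².
z_{α/2} + z_β = 2.326 + 0.842 = 3.168.
n = 2 × (3.168 / 0.22)² = 2 × 14.400² = 2 × 207.36 = 414.7.
Round up to the next whole participant.

n = 415 per group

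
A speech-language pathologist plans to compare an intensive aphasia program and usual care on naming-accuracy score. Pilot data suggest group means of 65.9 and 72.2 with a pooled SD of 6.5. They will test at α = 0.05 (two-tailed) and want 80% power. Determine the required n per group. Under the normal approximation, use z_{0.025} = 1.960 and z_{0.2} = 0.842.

n = 17 per group

Cohen's d = |M₁ − M₂| / SD_pooled = |65.9 − 72.2| / 6.5 = 6.3 / 6.5 = 0.969.
For two independent groups with equal n: n = 2·((z_{α/2} + z_β) / d)².
z_{α/2} + z_β = 1.960 + 0.842 = 2.802.
n = 2 × (2.802 / 0.969)² = 2 × 2.892² = 2 × 8.36 = 16.7.
Round up to the next whole participant.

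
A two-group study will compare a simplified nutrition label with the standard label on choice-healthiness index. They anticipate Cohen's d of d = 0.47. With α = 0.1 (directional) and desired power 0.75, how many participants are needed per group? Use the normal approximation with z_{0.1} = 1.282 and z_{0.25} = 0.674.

For two independent groups with equal n: n = 2·((z_{α} + z_β) / d)².
z_{α} + z_β = 1.282 + 0.674 = 1.956.
n = 2 × (1.956 / 0.47)² = 2 × 4.162² = 2 × 17.32 = 34.6.
Round up to the next whole participant.

n = 35 per group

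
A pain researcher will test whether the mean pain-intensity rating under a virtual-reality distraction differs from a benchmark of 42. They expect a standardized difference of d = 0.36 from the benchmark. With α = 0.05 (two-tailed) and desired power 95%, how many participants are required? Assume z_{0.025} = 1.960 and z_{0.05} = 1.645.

n = 101

For a one-sample test: n = ((z_{α/2} + z_β) / d)².
z_{α/2} + z_β = 1.960 + 1.645 = 3.605.
n = (3.605 / 0.36)² = 10.014² = 100.28.
Round up.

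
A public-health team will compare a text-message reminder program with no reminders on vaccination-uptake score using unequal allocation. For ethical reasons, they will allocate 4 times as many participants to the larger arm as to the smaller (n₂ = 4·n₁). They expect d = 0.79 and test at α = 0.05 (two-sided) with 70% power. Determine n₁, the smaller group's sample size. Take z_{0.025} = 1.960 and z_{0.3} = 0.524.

n₁ = 13

With allocation ratio k = n₂/n₁ = 4, Var(x̄₁−x̄₂) = σ²(1/n₁ + 1/(k·n₁)) = σ²·(k+1)/(k·n₁).
So n₁ = (1 + 1/k)·((z_{α/2} + z_β)/d)² = 1.250 × (2.484/0.79)².
n₁ = 1.250 × 9.89 = 12.4.
Round up: n₁ = 13, giving n₂ = 4 × 13 = 52.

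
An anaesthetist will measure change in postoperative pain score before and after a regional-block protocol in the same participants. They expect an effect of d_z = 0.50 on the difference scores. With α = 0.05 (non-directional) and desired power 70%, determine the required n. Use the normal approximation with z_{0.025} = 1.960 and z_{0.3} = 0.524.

n = 25 pairs

For a paired (one-sample on differences) test: n = ((z_{α/2} + z_β) / d)².
z_{α/2} + z_β = 1.960 + 0.524 = 2.484.
n = (2.484 / 0.50)² = 4.968² = 24.68.
Round up.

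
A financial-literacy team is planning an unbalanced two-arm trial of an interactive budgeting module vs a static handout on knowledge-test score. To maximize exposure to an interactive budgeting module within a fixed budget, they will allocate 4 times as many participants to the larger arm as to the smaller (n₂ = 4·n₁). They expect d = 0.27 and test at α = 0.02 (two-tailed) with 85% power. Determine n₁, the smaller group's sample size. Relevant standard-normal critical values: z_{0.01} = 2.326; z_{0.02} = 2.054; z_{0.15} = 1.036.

With allocation ratio k = n₂/n₁ = 4, Var(x̄₁−x̄₂) = σ²(1/n₁ + 1/(k·n₁)) = σ²·(k+1)/(k·n₁).
So n₁ = (1 + 1/k)·((z_{α/2} + z_β)/d)² = 1.250 × (3.362/0.27)².
n₁ = 1.250 × 155.05 = 193.8.
Round up: n₁ = 194, giving n₂ = 4 × 194 = 776.

n₁ = 194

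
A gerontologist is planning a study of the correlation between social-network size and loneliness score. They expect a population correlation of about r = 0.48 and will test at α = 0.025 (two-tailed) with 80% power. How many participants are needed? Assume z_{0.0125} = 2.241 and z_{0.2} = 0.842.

n = 38

Fisher's z: C = ½·ln((1+r)/(1−r)) = ½·ln(2.8462) = 0.5230.
n = ((z_{α/2} + z_β)/C)² + 3.
(2.241 + 0.842) / 0.5230 = 3.083 / 0.5230 = 5.895.
n = 5.895² + 3 = 34.75 + 3 = 37.7.
Round up.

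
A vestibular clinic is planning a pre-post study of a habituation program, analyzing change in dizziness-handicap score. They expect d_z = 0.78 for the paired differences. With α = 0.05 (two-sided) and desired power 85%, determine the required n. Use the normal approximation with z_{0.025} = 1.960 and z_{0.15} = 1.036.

n = 15 pairs

For a paired (one-sample on differences) test: n = ((z_{α/2} + z_β) / d)².
z_{α/2} + z_β = 1.960 + 1.036 = 2.996.
n = (2.996 / 0.78)² = 3.841² = 14.75.
Round up.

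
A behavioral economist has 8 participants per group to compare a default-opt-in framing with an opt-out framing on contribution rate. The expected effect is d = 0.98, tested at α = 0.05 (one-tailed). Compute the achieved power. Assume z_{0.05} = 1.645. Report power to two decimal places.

power ≈ 0.62

For two equal groups, power = Φ(d·√(n/2) − z_{α}).
d·√(n/2) = 0.98 × √(8/2) = 0.98 × 2.000 = 1.960.
z_β = 1.960 − 1.645 = 0.315.
Power = Φ(0.315) = 0.624.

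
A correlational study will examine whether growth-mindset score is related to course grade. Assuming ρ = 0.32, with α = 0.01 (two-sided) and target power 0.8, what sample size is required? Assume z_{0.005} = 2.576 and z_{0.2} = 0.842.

Fisher's z: C = ½·ln((1+r)/(1−r)) = ½·ln(1.9412) = 0.3316.
n = ((z_{α/2} + z_β)/C)² + 3.
(2.576 + 0.842) / 0.3316 = 3.418 / 0.3316 = 10.308.
n = 10.308² + 3 = 106.25 + 3 = 109.2.
Round up.

n = 110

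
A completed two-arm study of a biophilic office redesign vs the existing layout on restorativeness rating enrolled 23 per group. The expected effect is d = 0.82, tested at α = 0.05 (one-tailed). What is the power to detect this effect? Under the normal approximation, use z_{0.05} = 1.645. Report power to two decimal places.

For two equal groups, power = Φ(d·√(n/2) − z_{α}).
d·√(n/2) = 0.82 × √(23/2) = 0.82 × 3.391 = 2.781.
z_β = 2.781 − 1.645 = 1.136.
Power = Φ(1.136) = 0.872.

power ≈ 0.87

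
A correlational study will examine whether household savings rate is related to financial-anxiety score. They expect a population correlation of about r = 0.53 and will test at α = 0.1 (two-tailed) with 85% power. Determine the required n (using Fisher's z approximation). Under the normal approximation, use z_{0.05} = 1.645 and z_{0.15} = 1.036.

n = 24

Fisher's z: C = ½·ln((1+r)/(1−r)) = ½·ln(3.2553) = 0.5901.
n = ((z_{α/2} + z_β)/C)² + 3.
(1.645 + 1.036) / 0.5901 = 2.681 / 0.5901 = 4.543.
n = 4.543² + 3 = 20.64 + 3 = 23.6.
Round up.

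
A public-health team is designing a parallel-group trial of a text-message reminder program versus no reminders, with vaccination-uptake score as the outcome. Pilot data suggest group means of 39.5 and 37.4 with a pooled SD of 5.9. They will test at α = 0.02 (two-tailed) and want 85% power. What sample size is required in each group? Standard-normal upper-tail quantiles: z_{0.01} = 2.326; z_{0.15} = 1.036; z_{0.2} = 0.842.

n = 179 per group

Cohen's d = |M₁ − M₂| / SD_pooled = |39.5 − 37.4| / 5.9 = 2.1 / 5.9 = 0.356.
For two independent groups with equal n: n = 2·((z_{α/2} + z_β) / d)².
z_{α/2} + z_β = 2.326 + 1.036 = 3.362.
n = 2 × (3.362 / 0.356)² = 2 × 9.444² = 2 × 89.19 = 178.4.
Round up to the next whole participant.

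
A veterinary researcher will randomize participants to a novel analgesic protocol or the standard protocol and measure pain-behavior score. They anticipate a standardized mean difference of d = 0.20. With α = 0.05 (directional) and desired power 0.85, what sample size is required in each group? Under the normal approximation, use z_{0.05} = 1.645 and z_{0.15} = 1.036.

n = 360 per group

For two independent groups with equal n: n = 2·((z_{α} + z_β) / d)².
z_{α} + z_β = 1.645 + 1.036 = 2.681.
n = 2 × (2.681 / 0.20)² = 2 × 13.405² = 2 × 179.69 = 359.4.
Round up to the next whole participant.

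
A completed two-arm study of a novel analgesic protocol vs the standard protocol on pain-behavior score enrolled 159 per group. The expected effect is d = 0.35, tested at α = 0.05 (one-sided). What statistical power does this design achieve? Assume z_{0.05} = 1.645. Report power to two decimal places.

For two equal groups, power = Φ(d·√(n/2) − z_{α}).
d·√(n/2) = 0.35 × √(159/2) = 0.35 × 8.916 = 3.121.
z_β = 3.121 − 1.645 = 1.476.
Power = Φ(1.476) = 0.930.

power ≈ 0.93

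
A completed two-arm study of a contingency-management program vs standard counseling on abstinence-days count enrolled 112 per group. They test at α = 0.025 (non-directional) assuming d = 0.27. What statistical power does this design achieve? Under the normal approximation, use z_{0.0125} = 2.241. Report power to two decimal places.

power ≈ 0.41

For two equal groups, power = Φ(d·√(n/2) − z_{α/2}).
d·√(n/2) = 0.27 × √(112/2) = 0.27 × 7.483 = 2.020.
z_β = 2.020 − 2.241 = -0.221.
Power = Φ(-0.221) = 0.413.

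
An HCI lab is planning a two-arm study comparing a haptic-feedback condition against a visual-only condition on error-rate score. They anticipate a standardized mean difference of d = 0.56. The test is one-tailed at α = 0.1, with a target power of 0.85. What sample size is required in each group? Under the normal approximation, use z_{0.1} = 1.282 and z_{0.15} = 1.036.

For two independent groups with equal n: n = 2·((z_{α} + z_β) / d)².
z_{α} + z_β = 1.282 + 1.036 = 2.318.
n = 2 × (2.318 / 0.56)² = 2 × 4.139² = 2 × 17.13 = 34.3.
Round up to the next whole participant.

n = 35 per group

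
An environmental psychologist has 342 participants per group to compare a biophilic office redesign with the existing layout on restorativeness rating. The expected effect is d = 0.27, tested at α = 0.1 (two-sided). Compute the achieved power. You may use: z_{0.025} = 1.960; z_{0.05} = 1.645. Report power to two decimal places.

For two equal groups, power = Φ(d·√(n/2) − z_{α/2}).
d·√(n/2) = 0.27 × √(342/2) = 0.27 × 13.077 = 3.531.
z_β = 3.531 − 1.645 = 1.886.
Power = Φ(1.886) = 0.970.

power ≈ 0.97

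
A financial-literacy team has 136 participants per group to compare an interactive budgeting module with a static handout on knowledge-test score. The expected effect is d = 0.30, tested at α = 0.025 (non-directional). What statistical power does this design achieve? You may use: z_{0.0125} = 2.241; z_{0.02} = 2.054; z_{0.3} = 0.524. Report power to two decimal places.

power ≈ 0.59

For two equal groups, power = Φ(d·√(n/2) − z_{α/2}).
d·√(n/2) = 0.30 × √(136/2) = 0.30 × 8.246 = 2.474.
z_β = 2.474 − 2.241 = 0.233.
Power = Φ(0.233) = 0.592.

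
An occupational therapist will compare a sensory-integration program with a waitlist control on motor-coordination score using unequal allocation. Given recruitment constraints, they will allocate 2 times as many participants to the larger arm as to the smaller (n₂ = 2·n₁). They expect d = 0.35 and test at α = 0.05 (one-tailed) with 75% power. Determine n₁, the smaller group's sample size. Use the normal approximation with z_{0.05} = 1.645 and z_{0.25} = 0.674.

With allocation ratio k = n₂/n₁ = 2, Var(x̄₁−x̄₂) = σ²(1/n₁ + 1/(k·n₁)) = σ²·(k+1)/(k·n₁).
So n₁ = (1 + 1/k)·((z_{α} + z_β)/d)² = 1.500 × (2.319/0.35)².
n₁ = 1.500 × 43.90 = 65.9.
Round up: n₁ = 66, giving n₂ = 2 × 66 = 132.

n₁ = 66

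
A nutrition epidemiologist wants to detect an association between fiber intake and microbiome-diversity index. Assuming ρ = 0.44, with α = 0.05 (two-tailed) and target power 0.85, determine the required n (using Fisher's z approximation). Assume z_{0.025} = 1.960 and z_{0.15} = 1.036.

n = 44

Fisher's z: C = ½·ln((1+r)/(1−r)) = ½·ln(2.5714) = 0.4722.
n = ((z_{α/2} + z_β)/C)² + 3.
(1.960 + 1.036) / 0.4722 = 2.996 / 0.4722 = 6.345.
n = 6.345² + 3 = 40.26 + 3 = 43.3.
Round up.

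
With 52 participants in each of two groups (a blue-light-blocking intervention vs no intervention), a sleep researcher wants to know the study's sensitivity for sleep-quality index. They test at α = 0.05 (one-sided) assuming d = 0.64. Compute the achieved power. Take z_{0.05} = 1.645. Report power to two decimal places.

power ≈ 0.95

For two equal groups, power = Φ(d·√(n/2) − z_{α}).
d·√(n/2) = 0.64 × √(52/2) = 0.64 × 5.099 = 3.263.
z_β = 3.263 − 1.645 = 1.618.
Power = Φ(1.618) = 0.947.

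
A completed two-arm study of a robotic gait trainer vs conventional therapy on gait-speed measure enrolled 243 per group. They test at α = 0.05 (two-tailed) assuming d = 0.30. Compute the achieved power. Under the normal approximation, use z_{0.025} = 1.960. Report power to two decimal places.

power ≈ 0.91

For two equal groups, power = Φ(d·√(n/2) − z_{α/2}).
d·√(n/2) = 0.30 × √(243/2) = 0.30 × 11.023 = 3.307.
z_β = 3.307 − 1.960 = 1.347.
Power = Φ(1.347) = 0.911.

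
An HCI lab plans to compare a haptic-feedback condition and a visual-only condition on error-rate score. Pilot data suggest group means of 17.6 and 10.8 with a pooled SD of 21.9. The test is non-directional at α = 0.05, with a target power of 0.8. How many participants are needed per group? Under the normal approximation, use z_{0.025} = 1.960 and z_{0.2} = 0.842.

n = 163 per group

Cohen's d = |M₁ − M₂| / SD_pooled = |17.6 − 10.8| / 21.9 = 6.8 / 21.9 = 0.311.
For two independent groups with equal n: n = 2·((z_{α/2} + z_β) / d)².
z_{α/2} + z_β = 1.960 + 0.842 = 2.802.
n = 2 × (2.802 / 0.311)² = 2 × 9.010² = 2 × 81.17 = 162.3.
Round up to the next whole participant.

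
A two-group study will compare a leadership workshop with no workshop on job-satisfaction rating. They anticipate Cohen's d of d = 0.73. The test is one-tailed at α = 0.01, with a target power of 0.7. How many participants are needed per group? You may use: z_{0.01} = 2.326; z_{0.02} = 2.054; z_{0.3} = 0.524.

n = 31 per group

For two independent groups with equal n: n = 2·((z_{α} + z_β) / d)².
z_{α} + z_β = 2.326 + 0.524 = 2.850.
n = 2 × (2.850 / 0.73)² = 2 × 3.904² = 2 × 15.24 = 30.5.
Round up to the next whole participant.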